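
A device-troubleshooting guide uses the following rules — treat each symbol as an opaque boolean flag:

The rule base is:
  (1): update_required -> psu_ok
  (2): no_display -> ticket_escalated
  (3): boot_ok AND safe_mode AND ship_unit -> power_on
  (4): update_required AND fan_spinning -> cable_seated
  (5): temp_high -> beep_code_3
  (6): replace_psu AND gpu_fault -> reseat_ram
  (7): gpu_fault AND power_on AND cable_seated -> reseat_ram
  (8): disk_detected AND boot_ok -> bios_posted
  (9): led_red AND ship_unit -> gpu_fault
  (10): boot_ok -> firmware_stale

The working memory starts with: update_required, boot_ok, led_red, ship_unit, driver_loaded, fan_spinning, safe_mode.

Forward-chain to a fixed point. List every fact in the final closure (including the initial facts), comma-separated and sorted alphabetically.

Round 1: (1) [update_required -> psu_ok]; (3) [boot_ok AND safe_mode AND ship_unit -> power_on]; (4) [update_required AND fan_spinning -> cable_seated]; (9) [led_red AND ship_unit -> gpu_fault]; (10) [boot_ok -> firmware_stale]. Adds psu_ok, power_on, cable_seated, gpu_fault, firmware_stale.
Round 2: (7) [gpu_fault AND power_on AND cable_seated -> reseat_ram]. Adds reseat_ram.

boot_ok, cable_seated, driver_loaded, fan_spinning, firmware_stale, gpu_fault, led_red, power_on, psu_ok, reseat_ram, safe_mode, ship_unit, update_required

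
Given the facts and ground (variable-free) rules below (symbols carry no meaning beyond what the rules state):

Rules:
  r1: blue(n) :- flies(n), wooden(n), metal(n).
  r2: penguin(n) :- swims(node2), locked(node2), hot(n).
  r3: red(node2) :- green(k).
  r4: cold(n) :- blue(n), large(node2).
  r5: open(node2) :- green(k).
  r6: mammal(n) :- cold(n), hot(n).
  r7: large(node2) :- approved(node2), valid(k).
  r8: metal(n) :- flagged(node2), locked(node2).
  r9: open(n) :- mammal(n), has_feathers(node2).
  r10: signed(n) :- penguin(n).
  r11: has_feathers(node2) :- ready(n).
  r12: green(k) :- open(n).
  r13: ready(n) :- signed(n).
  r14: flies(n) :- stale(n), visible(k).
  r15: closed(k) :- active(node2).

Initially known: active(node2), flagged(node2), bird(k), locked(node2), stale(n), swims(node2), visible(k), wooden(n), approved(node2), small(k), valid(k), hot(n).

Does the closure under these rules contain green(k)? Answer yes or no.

[1] r2 [penguin(n) :- swims(node2), locked(node2), hot(n).]; r7 [large(node2) :- approved(node2), valid(k).]; r8 [metal(n) :- flagged(node2), locked(node2).]; r14 [flies(n) :- stale(n), visible(k).]; r15 [closed(k) :- active(node2).]. ⇒ new: penguin(n), large(node2), metal(n), flies(n), closed(k).
[2] r1 [blue(n) :- flies(n), wooden(n), metal(n).]; r10 [signed(n) :- penguin(n).]. ⇒ new: blue(n), signed(n).
[3] r4 [cold(n) :- blue(n), large(node2).]; r13 [ready(n) :- signed(n).]. ⇒ new: cold(n), ready(n).
[4] r6 [mammal(n) :- cold(n), hot(n).]; r11 [has_feathers(node2) :- ready(n).]. ⇒ new: mammal(n), has_feathers(node2).
[5] r9 [open(n) :- mammal(n), has_feathers(node2).]. ⇒ new: open(n).
[6] r12 [green(k) :- open(n).]. ⇒ new: green(k).
[7] r3 [red(node2) :- green(k).]; r5 [open(node2) :- green(k).]. ⇒ new: red(node2), open(node2).
green(k) appears in round 6, so it is derivable.

yes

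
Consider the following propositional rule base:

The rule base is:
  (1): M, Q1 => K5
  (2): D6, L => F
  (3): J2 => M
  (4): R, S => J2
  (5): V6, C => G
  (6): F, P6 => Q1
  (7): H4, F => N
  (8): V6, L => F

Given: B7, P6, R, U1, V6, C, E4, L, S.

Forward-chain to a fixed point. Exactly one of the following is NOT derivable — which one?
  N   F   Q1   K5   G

Round 1 fires (4), (5), (8), giving J2, G, F.
Round 2 fires (3), (6), giving M, Q1.
Round 3 fires (1), giving K5.
Derived: K5 (round 3), G (round 1), F (round 1), Q1 (round 2). N never appears in any round.

N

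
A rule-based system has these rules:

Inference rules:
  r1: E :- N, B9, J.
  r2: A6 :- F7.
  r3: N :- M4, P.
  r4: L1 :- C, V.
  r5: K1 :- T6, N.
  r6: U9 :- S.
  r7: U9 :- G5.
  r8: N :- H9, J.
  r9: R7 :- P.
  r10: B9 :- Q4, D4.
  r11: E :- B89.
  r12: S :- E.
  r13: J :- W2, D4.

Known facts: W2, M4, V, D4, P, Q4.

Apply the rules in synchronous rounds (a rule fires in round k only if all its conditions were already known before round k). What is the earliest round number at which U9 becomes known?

Round 1 fires r3, r9, r10, r13, giving N, R7, B9, J.
Round 2 fires r1, giving E.
Round 3 fires r12, giving S.
Round 4 fires r6, giving U9.
U9 first appears in round 4.

4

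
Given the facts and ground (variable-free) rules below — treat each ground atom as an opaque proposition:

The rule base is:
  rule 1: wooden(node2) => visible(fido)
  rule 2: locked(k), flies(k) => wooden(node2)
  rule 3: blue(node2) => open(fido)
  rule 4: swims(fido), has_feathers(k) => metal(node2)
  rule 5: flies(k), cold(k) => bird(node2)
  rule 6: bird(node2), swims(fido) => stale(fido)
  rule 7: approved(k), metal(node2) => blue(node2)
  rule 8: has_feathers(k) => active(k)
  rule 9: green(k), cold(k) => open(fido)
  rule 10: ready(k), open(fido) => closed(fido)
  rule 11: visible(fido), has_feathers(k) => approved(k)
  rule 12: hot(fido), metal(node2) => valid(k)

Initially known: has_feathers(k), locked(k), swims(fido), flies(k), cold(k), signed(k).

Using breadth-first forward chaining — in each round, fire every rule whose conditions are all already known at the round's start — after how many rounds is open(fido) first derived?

Round 1: rule 2 [locked(k), flies(k) => wooden(node2)]; rule 4 [swims(fido), has_feathers(k) => metal(node2)]; rule 5 [flies(k), cold(k) => bird(node2)]; rule 8 [has_feathers(k) => active(k)]. Adds wooden(node2), metal(node2), bird(node2), active(k).
Round 2: rule 1 [wooden(node2) => visible(fido)]; rule 6 [bird(node2), swims(fido) => stale(fido)]. Adds visible(fido), stale(fido).
Round 3: rule 11 [visible(fido), has_feathers(k) => approved(k)]. Adds approved(k).
Round 4: rule 7 [approved(k), metal(node2) => blue(node2)]. Adds blue(node2).
Round 5: rule 3 [blue(node2) => open(fido)]. Adds open(fido).
open(fido) first appears in round 5.

5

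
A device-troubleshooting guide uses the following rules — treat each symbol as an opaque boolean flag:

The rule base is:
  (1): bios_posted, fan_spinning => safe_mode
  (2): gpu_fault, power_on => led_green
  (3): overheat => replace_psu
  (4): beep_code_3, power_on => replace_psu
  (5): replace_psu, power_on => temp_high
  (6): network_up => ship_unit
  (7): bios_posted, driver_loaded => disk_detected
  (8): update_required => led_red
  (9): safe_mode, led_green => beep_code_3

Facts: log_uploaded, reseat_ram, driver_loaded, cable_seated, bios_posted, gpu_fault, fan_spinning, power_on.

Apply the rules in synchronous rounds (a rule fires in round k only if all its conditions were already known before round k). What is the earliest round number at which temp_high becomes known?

4

Round 1: (1) [bios_posted, fan_spinning => safe_mode]; (2) [gpu_fault, power_on => led_green]; (7) [bios_posted, driver_loaded => disk_detected]. Adds safe_mode, led_green, disk_detected.
Round 2: (9) [safe_mode, led_green => beep_code_3]. Adds beep_code_3.
Round 3: (4) [beep_code_3, power_on => replace_psu]. Adds replace_psu.
Round 4: (5) [replace_psu, power_on => temp_high]. Adds temp_high.
temp_high first appears in round 4.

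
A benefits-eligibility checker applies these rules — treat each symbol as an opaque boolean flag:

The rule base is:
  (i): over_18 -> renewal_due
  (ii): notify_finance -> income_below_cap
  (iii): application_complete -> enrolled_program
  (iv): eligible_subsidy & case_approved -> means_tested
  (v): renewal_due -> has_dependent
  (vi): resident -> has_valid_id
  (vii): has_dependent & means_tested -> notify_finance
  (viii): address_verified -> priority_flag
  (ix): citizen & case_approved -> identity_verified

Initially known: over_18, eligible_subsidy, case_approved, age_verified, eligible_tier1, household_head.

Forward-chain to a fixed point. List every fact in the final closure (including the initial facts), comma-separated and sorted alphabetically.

Round 1: (i) [over_18 -> renewal_due]; (iv) [eligible_subsidy & case_approved -> means_tested]. Adds renewal_due, means_tested.
Round 2: (v) [renewal_due -> has_dependent]. Adds has_dependent.
Round 3: (vii) [has_dependent & means_tested -> notify_finance]. Adds notify_finance.
Round 4: (ii) [notify_finance -> income_below_cap]. Adds income_below_cap.

age_verified, case_approved, eligible_subsidy, eligible_tier1, has_dependent, household_head, income_below_cap, means_tested, notify_finance, over_18, renewal_due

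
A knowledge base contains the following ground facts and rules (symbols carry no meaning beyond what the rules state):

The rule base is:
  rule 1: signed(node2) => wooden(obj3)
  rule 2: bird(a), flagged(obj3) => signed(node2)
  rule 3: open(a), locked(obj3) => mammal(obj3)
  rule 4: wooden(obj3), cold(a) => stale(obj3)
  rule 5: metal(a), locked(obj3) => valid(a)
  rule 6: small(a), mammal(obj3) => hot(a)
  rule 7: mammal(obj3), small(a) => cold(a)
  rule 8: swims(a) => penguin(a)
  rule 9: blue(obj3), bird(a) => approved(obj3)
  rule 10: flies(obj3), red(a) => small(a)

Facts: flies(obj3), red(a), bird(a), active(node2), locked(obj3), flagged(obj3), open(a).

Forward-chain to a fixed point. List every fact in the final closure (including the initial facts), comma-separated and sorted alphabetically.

Round 1: rule 2 [bird(a), flagged(obj3) => signed(node2)]; rule 3 [open(a), locked(obj3) => mammal(obj3)]; rule 10 [flies(obj3), red(a) => small(a)]. Adds signed(node2), mammal(obj3), small(a).
Round 2: rule 1 [signed(node2) => wooden(obj3)]; rule 6 [small(a), mammal(obj3) => hot(a)]; rule 7 [mammal(obj3), small(a) => cold(a)]. Adds wooden(obj3), hot(a), cold(a).
Round 3: rule 4 [wooden(obj3), cold(a) => stale(obj3)]. Adds stale(obj3).

active(node2), bird(a), cold(a), flagged(obj3), flies(obj3), hot(a), locked(obj3), mammal(obj3), open(a), red(a), signed(node2), small(a), stale(obj3), wooden(obj3)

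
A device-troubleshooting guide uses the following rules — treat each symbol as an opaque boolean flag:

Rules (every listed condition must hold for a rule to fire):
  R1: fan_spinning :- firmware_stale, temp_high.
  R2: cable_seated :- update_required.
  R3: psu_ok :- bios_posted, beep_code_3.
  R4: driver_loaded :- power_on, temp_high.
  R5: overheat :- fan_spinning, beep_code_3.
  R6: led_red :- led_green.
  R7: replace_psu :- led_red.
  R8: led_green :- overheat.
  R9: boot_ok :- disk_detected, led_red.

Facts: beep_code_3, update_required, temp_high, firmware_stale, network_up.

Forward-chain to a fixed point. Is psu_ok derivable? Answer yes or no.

Round 1 — R1, R2, derive fan_spinning, cable_seated.
Round 2 — R5, derive overheat.
Round 3 — R8, derive led_green.
Round 4 — R6, derive led_red.
Round 5 — R7, derive replace_psu.
Fixed point reached. psu_ok is concluded only by R3; R3 needs bios_posted (never derived).

no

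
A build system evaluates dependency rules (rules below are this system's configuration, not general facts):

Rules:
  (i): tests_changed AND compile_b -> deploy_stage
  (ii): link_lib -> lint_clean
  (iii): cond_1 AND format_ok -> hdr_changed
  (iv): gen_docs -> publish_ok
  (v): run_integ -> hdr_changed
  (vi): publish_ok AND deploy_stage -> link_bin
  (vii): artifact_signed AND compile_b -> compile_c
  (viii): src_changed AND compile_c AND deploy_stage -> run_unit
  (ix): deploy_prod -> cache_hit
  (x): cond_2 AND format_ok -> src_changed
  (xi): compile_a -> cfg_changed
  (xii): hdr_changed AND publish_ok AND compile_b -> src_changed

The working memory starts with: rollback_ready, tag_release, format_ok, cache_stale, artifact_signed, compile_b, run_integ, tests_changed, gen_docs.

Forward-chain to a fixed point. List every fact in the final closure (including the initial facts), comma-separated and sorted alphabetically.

artifact_signed, cache_stale, compile_b, compile_c, deploy_stage, format_ok, gen_docs, hdr_changed, link_bin, publish_ok, rollback_ready, run_integ, run_unit, src_changed, tag_release, tests_changed

Round 1 — (i), (iv), (v), (vii), derive deploy_stage, publish_ok, hdr_changed, compile_c.
Round 2 — (vi), (xii), derive link_bin, src_changed.
Round 3 — (viii), derive run_unit.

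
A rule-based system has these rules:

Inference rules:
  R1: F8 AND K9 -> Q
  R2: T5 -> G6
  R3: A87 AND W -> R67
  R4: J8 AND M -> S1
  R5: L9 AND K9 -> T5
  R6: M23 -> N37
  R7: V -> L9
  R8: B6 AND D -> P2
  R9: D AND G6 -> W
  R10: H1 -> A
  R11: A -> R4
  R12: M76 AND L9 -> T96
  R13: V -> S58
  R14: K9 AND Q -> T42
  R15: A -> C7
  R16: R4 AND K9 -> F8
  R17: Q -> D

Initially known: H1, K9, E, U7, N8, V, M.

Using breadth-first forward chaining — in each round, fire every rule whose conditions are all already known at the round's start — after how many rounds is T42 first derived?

5

[1] R7 [V -> L9]; R10 [H1 -> A]; R13 [V -> S58]. ⇒ new: L9, A, S58.
[2] R5 [L9 AND K9 -> T5]; R11 [A -> R4]; R15 [A -> C7]. ⇒ new: T5, R4, C7.
[3] R2 [T5 -> G6]; R16 [R4 AND K9 -> F8]. ⇒ new: G6, F8.
[4] R1 [F8 AND K9 -> Q]. ⇒ new: Q.
[5] R14 [K9 AND Q -> T42]; R17 [Q -> D]. ⇒ new: T42, D.
T42 first appears in round 5.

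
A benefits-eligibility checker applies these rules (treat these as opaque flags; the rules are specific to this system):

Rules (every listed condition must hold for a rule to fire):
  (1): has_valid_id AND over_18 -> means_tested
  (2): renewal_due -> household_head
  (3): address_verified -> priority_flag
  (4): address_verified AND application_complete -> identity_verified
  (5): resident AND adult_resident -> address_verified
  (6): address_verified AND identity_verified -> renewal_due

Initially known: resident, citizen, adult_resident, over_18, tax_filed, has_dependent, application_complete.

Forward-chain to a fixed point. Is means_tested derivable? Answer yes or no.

no

[1] (5) [resident AND adult_resident -> address_verified]. ⇒ new: address_verified.
[2] (3) [address_verified -> priority_flag]; (4) [address_verified AND application_complete -> identity_verified]. ⇒ new: priority_flag, identity_verified.
[3] (6) [address_verified AND identity_verified -> renewal_due]. ⇒ new: renewal_due.
[4] (2) [renewal_due -> household_head]. ⇒ new: household_head.
Fixed point reached. means_tested is concluded only by (1); (1) needs has_valid_id (never derived).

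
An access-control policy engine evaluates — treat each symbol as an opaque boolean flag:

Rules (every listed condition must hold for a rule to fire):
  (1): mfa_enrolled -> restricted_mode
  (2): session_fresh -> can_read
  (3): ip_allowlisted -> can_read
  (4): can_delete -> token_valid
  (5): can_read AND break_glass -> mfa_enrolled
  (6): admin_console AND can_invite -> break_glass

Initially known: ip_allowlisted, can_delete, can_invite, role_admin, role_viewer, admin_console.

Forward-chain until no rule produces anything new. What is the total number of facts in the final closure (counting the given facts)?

Round 1: (3) [ip_allowlisted -> can_read]; (4) [can_delete -> token_valid]; (6) [admin_console AND can_invite -> break_glass]. New: can_read, token_valid, break_glass.
Round 2: (5) [can_read AND break_glass -> mfa_enrolled]. New: mfa_enrolled.
Round 3: (1) [mfa_enrolled -> restricted_mode]. New: restricted_mode.
Closure: {admin_console, break_glass, can_delete, can_invite, can_read, ip_allowlisted, mfa_enrolled, restricted_mode, role_admin, role_viewer, token_valid} — 11 facts.

11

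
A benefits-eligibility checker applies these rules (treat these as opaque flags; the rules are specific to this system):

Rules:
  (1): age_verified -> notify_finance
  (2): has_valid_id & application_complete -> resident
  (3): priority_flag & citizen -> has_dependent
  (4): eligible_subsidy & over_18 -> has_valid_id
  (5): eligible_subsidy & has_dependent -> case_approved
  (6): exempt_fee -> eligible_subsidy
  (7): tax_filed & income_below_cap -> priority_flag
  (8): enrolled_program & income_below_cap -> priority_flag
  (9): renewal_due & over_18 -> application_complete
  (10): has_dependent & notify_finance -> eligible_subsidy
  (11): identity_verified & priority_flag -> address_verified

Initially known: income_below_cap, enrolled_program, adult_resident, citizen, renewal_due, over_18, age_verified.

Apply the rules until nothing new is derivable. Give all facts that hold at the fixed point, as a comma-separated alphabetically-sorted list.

adult_resident, age_verified, application_complete, case_approved, citizen, eligible_subsidy, enrolled_program, has_dependent, has_valid_id, income_below_cap, notify_finance, over_18, priority_flag, renewal_due, resident

Round 1 fires (1), (8), (9), giving notify_finance, priority_flag, application_complete.
Round 2 fires (3), giving has_dependent.
Round 3 fires (10), giving eligible_subsidy.
Round 4 fires (4), (5), giving has_valid_id, case_approved.
Round 5 fires (2), giving resident.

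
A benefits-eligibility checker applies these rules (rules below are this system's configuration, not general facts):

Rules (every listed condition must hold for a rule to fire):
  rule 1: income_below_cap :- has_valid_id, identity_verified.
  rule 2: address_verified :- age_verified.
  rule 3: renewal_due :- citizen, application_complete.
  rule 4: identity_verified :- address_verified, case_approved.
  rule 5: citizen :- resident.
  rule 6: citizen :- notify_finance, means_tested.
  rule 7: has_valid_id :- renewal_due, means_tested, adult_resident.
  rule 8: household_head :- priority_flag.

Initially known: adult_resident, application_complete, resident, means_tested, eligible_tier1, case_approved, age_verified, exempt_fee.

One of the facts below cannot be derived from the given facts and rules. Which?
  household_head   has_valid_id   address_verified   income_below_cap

household_head

Round 1: rule 2 [address_verified :- age_verified.]; rule 5 [citizen :- resident.]. Adds address_verified, citizen.
Round 2: rule 3 [renewal_due :- citizen, application_complete.]; rule 4 [identity_verified :- address_verified, case_approved.]. Adds renewal_due, identity_verified.
Round 3: rule 7 [has_valid_id :- renewal_due, means_tested, adult_resident.]. Adds has_valid_id.
Round 4: rule 1 [income_below_cap :- has_valid_id, identity_verified.]. Adds income_below_cap.
Derived: income_below_cap (round 4), has_valid_id (round 3), address_verified (round 1). household_head never appears in any round.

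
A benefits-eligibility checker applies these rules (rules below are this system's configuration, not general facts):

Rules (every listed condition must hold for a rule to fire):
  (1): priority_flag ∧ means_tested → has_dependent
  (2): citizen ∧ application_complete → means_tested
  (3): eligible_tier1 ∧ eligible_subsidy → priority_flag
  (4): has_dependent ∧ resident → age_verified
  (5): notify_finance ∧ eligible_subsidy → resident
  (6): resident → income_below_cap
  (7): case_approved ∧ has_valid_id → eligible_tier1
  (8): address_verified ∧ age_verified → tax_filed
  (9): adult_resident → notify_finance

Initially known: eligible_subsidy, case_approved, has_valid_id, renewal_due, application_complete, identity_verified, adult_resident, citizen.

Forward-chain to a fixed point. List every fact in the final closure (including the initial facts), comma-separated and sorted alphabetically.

Round 1 — (2), (7), (9), derive means_tested, eligible_tier1, notify_finance.
Round 2 — (3), (5), derive priority_flag, resident.
Round 3 — (1), (6), derive has_dependent, income_below_cap.
Round 4 — (4), derive age_verified.

adult_resident, age_verified, application_complete, case_approved, citizen, eligible_subsidy, eligible_tier1, has_dependent, has_valid_id, identity_verified, income_below_cap, means_tested, notify_finance, priority_flag, renewal_due, resident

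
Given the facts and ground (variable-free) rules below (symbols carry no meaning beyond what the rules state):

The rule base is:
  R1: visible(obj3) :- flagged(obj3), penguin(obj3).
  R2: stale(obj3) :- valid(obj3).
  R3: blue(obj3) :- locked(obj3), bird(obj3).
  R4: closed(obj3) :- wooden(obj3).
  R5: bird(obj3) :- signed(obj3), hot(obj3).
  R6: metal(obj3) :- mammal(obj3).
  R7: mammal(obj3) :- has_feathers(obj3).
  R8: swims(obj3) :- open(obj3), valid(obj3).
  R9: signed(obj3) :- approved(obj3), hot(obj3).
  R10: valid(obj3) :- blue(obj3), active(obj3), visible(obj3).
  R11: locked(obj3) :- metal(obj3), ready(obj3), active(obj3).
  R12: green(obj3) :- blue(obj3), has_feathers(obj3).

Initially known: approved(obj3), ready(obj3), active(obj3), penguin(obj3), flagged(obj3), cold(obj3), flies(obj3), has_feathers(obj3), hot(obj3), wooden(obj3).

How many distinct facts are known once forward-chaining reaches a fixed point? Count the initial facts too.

Round 1 — R1, R4, R7, R9, derive visible(obj3), closed(obj3), mammal(obj3), signed(obj3).
Round 2 — R5, R6, derive bird(obj3), metal(obj3).
Round 3 — R11, derive locked(obj3).
Round 4 — R3, derive blue(obj3).
Round 5 — R10, R12, derive valid(obj3), green(obj3).
Round 6 — R2, derive stale(obj3).
Closure: {active(obj3), approved(obj3), bird(obj3), blue(obj3), closed(obj3), cold(obj3), flagged(obj3), flies(obj3), green(obj3), has_feathers(obj3), hot(obj3), locked(obj3), mammal(obj3), metal(obj3), penguin(obj3), ready(obj3), signed(obj3), stale(obj3), valid(obj3), visible(obj3), wooden(obj3)} — 21 facts.

21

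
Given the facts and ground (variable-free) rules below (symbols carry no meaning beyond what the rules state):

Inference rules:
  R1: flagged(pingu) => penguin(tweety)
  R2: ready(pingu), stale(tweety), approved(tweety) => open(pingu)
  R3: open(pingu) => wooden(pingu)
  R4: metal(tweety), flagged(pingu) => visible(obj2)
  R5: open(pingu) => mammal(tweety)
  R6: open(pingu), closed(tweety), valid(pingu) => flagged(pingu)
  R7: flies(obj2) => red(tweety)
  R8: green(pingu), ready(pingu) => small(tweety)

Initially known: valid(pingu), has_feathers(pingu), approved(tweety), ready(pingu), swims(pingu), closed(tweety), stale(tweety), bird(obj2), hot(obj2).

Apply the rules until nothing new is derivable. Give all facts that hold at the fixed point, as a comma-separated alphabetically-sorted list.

Round 1: R2 [ready(pingu), stale(tweety), approved(tweety) => open(pingu)]. New: open(pingu).
Round 2: R3 [open(pingu) => wooden(pingu)]; R5 [open(pingu) => mammal(tweety)]; R6 [open(pingu), closed(tweety), valid(pingu) => flagged(pingu)]. New: wooden(pingu), mammal(tweety), flagged(pingu).
Round 3: R1 [flagged(pingu) => penguin(tweety)]. New: penguin(tweety).

approved(tweety), bird(obj2), closed(tweety), flagged(pingu), has_feathers(pingu), hot(obj2), mammal(tweety), open(pingu), penguin(tweety), ready(pingu), stale(tweety), swims(pingu), valid(pingu), wooden(pingu)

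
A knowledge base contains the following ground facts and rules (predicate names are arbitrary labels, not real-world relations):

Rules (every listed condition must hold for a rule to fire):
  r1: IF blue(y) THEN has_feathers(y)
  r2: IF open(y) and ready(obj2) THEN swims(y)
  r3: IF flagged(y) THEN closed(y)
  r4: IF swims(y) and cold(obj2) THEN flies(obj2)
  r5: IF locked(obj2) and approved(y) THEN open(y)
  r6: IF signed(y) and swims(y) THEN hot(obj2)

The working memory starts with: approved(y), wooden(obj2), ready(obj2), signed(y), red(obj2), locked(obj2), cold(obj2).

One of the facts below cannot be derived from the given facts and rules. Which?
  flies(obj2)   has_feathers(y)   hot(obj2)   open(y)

Round 1: r5 [IF locked(obj2) and approved(y) THEN open(y)]. Adds open(y).
Round 2: r2 [IF open(y) and ready(obj2) THEN swims(y)]. Adds swims(y).
Round 3: r4 [IF swims(y) and cold(obj2) THEN flies(obj2)]; r6 [IF signed(y) and swims(y) THEN hot(obj2)]. Adds flies(obj2), hot(obj2).
Derived: hot(obj2) (round 3), flies(obj2) (round 3), open(y) (round 1). has_feathers(y) never appears in any round.

has_feathers(y)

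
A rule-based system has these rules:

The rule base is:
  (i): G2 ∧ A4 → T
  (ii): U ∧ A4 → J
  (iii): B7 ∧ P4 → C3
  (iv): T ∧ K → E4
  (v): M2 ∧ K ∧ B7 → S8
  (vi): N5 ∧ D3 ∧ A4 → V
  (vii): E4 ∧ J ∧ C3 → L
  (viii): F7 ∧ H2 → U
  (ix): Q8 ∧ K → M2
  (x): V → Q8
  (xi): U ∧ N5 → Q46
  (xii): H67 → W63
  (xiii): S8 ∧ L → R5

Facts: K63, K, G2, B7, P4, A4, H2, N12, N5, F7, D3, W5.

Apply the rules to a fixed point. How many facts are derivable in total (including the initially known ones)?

24

[1] (i) [G2 ∧ A4 → T]; (iii) [B7 ∧ P4 → C3]; (vi) [N5 ∧ D3 ∧ A4 → V]; (viii) [F7 ∧ H2 → U]. ⇒ new: T, C3, V, U.
[2] (ii) [U ∧ A4 → J]; (iv) [T ∧ K → E4]; (x) [V → Q8]; (xi) [U ∧ N5 → Q46]. ⇒ new: J, E4, Q8, Q46.
[3] (vii) [E4 ∧ J ∧ C3 → L]; (ix) [Q8 ∧ K → M2]. ⇒ new: L, M2.
[4] (v) [M2 ∧ K ∧ B7 → S8]. ⇒ new: S8.
[5] (xiii) [S8 ∧ L → R5]. ⇒ new: R5.
Closure: {A4, B7, C3, D3, E4, F7, G2, H2, J, K, K63, L, M2, N12, N5, P4, Q46, Q8, R5, S8, T, U, V, W5} — 24 facts.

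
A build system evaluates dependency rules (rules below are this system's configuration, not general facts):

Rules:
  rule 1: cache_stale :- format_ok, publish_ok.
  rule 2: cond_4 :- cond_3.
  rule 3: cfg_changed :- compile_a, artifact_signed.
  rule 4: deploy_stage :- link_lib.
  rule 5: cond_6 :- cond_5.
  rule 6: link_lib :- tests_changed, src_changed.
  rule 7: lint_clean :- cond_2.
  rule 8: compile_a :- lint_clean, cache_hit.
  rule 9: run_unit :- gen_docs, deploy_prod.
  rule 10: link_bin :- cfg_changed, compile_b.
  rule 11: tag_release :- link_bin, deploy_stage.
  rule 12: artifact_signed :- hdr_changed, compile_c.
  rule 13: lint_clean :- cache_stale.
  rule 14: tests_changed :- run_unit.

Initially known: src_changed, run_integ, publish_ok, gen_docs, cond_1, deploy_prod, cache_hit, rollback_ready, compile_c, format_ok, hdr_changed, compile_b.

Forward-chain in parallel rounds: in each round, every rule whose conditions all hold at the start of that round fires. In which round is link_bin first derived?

Round 1: rule 1 [cache_stale :- format_ok, publish_ok.]; rule 9 [run_unit :- gen_docs, deploy_prod.]; rule 12 [artifact_signed :- hdr_changed, compile_c.]. New: cache_stale, run_unit, artifact_signed.
Round 2: rule 13 [lint_clean :- cache_stale.]; rule 14 [tests_changed :- run_unit.]. New: lint_clean, tests_changed.
Round 3: rule 6 [link_lib :- tests_changed, src_changed.]; rule 8 [compile_a :- lint_clean, cache_hit.]. New: link_lib, compile_a.
Round 4: rule 3 [cfg_changed :- compile_a, artifact_signed.]; rule 4 [deploy_stage :- link_lib.]. New: cfg_changed, deploy_stage.
Round 5: rule 10 [link_bin :- cfg_changed, compile_b.]. New: link_bin.
link_bin first appears in round 5.

5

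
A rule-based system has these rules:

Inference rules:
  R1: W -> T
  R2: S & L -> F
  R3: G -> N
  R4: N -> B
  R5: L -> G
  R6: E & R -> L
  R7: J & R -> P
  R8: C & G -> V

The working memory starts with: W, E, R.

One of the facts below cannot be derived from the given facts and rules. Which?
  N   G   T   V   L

V

[1] R1 [W -> T]; R6 [E & R -> L]. ⇒ new: T, L.
[2] R5 [L -> G]. ⇒ new: G.
[3] R3 [G -> N]. ⇒ new: N.
[4] R4 [N -> B]. ⇒ new: B.
Derived: N (round 3), T (round 1), G (round 2), L (round 1). V never appears in any round.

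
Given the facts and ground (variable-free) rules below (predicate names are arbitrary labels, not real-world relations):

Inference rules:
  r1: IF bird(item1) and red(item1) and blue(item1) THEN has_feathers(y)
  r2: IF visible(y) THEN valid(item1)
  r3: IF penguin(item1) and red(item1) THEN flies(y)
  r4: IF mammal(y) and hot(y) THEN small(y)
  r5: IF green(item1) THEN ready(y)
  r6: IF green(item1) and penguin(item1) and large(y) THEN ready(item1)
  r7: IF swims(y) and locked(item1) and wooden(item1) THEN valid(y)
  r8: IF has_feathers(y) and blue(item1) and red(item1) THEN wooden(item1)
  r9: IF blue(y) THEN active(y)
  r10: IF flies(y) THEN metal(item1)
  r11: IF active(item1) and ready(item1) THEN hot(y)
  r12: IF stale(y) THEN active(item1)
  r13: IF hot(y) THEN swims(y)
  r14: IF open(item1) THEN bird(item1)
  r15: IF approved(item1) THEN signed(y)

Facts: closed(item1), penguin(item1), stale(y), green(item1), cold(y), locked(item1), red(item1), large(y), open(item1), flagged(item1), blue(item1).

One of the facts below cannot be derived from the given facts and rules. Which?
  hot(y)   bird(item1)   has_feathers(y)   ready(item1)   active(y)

Round 1 fires r3, r5, r6, r12, r14, giving flies(y), ready(y), ready(item1), active(item1), bird(item1).
Round 2 fires r1, r10, r11, giving has_feathers(y), metal(item1), hot(y).
Round 3 fires r8, r13, giving wooden(item1), swims(y).
Round 4 fires r7, giving valid(y).
Derived: bird(item1) (round 1), ready(item1) (round 1), has_feathers(y) (round 2), hot(y) (round 2). active(y) never appears in any round.

active(y)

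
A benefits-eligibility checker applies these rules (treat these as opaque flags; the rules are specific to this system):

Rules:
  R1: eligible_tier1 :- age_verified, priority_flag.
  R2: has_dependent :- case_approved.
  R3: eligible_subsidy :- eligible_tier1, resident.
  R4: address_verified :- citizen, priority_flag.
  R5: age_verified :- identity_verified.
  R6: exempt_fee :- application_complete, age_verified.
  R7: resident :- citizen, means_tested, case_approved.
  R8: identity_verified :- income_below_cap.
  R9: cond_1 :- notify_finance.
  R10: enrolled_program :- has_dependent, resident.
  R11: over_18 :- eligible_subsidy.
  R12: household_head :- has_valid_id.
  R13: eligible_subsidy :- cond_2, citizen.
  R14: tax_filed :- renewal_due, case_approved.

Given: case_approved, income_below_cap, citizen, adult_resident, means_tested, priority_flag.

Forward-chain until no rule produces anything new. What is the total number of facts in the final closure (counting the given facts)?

15

Round 1 — R2, R4, R7, R8, derive has_dependent, address_verified, resident, identity_verified.
Round 2 — R5, R10, derive age_verified, enrolled_program.
Round 3 — R1, derive eligible_tier1.
Round 4 — R3, derive eligible_subsidy.
Round 5 — R11, derive over_18.
Closure: {address_verified, adult_resident, age_verified, case_approved, citizen, eligible_subsidy, eligible_tier1, enrolled_program, has_dependent, identity_verified, income_below_cap, means_tested, over_18, priority_flag, resident} — 15 facts.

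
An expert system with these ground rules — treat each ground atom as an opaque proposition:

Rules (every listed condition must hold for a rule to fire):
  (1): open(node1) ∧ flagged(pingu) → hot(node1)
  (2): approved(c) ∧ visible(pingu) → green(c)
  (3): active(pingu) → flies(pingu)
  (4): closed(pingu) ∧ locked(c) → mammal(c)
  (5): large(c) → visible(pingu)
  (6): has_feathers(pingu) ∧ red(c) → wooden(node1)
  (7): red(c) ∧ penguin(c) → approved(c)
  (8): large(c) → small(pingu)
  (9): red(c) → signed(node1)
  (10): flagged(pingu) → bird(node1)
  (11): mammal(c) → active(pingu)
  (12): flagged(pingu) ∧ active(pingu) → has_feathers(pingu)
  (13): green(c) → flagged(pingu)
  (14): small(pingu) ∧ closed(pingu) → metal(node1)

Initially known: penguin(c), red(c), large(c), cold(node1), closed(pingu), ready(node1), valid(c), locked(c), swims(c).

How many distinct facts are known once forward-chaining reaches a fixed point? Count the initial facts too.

[1] (4) [closed(pingu) ∧ locked(c) → mammal(c)]; (5) [large(c) → visible(pingu)]; (7) [red(c) ∧ penguin(c) → approved(c)]; (8) [large(c) → small(pingu)]; (9) [red(c) → signed(node1)]. ⇒ new: mammal(c), visible(pingu), approved(c), small(pingu), signed(node1).
[2] (2) [approved(c) ∧ visible(pingu) → green(c)]; (11) [mammal(c) → active(pingu)]; (14) [small(pingu) ∧ closed(pingu) → metal(node1)]. ⇒ new: green(c), active(pingu), metal(node1).
[3] (3) [active(pingu) → flies(pingu)]; (13) [green(c) → flagged(pingu)]. ⇒ new: flies(pingu), flagged(pingu).
[4] (10) [flagged(pingu) → bird(node1)]; (12) [flagged(pingu) ∧ active(pingu) → has_feathers(pingu)]. ⇒ new: bird(node1), has_feathers(pingu).
[5] (6) [has_feathers(pingu) ∧ red(c) → wooden(node1)]. ⇒ new: wooden(node1).
Closure: {active(pingu), approved(c), bird(node1), closed(pingu), cold(node1), flagged(pingu), flies(pingu), green(c), has_feathers(pingu), large(c), locked(c), mammal(c), metal(node1), penguin(c), ready(node1), red(c), signed(node1), small(pingu), swims(c), valid(c), visible(pingu), wooden(node1)} — 22 facts.

22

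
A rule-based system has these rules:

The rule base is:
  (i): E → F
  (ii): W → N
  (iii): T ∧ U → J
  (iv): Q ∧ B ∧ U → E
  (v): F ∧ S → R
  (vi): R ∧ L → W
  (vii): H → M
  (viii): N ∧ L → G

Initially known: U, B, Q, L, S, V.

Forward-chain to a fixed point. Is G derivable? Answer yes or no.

Round 1: (iv) [Q ∧ B ∧ U → E]. Adds E.
Round 2: (i) [E → F]. Adds F.
Round 3: (v) [F ∧ S → R]. Adds R.
Round 4: (vi) [R ∧ L → W]. Adds W.
Round 5: (ii) [W → N]. Adds N.
Round 6: (viii) [N ∧ L → G]. Adds G.
G appears in round 6, so it is derivable.

yes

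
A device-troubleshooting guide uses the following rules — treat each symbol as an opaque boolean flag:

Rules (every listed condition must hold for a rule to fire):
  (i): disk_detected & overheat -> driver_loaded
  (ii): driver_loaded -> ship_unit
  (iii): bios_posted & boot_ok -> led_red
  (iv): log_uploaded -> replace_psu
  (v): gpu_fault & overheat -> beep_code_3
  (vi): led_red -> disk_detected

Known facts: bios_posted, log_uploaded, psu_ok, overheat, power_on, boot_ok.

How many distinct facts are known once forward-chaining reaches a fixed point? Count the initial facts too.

11

Round 1: (iii) [bios_posted & boot_ok -> led_red]; (iv) [log_uploaded -> replace_psu]. Adds led_red, replace_psu.
Round 2: (vi) [led_red -> disk_detected]. Adds disk_detected.
Round 3: (i) [disk_detected & overheat -> driver_loaded]. Adds driver_loaded.
Round 4: (ii) [driver_loaded -> ship_unit]. Adds ship_unit.
Closure: {bios_posted, boot_ok, disk_detected, driver_loaded, led_red, log_uploaded, overheat, power_on, psu_ok, replace_psu, ship_unit} — 11 facts.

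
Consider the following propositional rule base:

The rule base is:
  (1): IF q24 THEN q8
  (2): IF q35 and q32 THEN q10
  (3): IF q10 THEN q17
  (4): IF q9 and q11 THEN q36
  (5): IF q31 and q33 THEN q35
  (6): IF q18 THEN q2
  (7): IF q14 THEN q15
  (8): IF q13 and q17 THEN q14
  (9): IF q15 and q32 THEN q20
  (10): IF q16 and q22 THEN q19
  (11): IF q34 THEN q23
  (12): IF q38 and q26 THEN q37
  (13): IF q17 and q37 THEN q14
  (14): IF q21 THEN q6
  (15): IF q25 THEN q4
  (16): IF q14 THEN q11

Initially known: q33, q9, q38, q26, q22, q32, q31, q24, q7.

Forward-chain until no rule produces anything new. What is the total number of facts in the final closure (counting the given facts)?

[1] (1) [IF q24 THEN q8]; (5) [IF q31 and q33 THEN q35]; (12) [IF q38 and q26 THEN q37]. ⇒ new: q8, q35, q37.
[2] (2) [IF q35 and q32 THEN q10]. ⇒ new: q10.
[3] (3) [IF q10 THEN q17]. ⇒ new: q17.
[4] (13) [IF q17 and q37 THEN q14]. ⇒ new: q14.
[5] (7) [IF q14 THEN q15]; (16) [IF q14 THEN q11]. ⇒ new: q15, q11.
[6] (4) [IF q9 and q11 THEN q36]; (9) [IF q15 and q32 THEN q20]. ⇒ new: q36, q20.
Closure: {q10, q11, q14, q15, q17, q20, q22, q24, q26, q31, q32, q33, q35, q36, q37, q38, q7, q8, q9} — 19 facts.

19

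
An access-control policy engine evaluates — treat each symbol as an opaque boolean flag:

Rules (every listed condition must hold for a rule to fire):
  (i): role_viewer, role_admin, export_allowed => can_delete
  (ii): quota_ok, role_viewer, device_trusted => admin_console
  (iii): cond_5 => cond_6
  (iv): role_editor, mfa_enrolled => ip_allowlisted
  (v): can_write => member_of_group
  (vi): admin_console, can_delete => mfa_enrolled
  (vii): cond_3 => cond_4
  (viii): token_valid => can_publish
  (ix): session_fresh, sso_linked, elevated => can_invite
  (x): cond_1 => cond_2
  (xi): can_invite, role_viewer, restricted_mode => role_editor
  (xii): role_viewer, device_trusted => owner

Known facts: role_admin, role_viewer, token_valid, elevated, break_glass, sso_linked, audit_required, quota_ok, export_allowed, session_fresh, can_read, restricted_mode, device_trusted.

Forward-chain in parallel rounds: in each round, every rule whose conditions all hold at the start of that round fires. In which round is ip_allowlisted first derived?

3

Round 1: (i) [role_viewer, role_admin, export_allowed => can_delete]; (ii) [quota_ok, role_viewer, device_trusted => admin_console]; (viii) [token_valid => can_publish]; (ix) [session_fresh, sso_linked, elevated => can_invite]; (xii) [role_viewer, device_trusted => owner]. New: can_delete, admin_console, can_publish, can_invite, owner.
Round 2: (vi) [admin_console, can_delete => mfa_enrolled]; (xi) [can_invite, role_viewer, restricted_mode => role_editor]. New: mfa_enrolled, role_editor.
Round 3: (iv) [role_editor, mfa_enrolled => ip_allowlisted]. New: ip_allowlisted.
ip_allowlisted first appears in round 3.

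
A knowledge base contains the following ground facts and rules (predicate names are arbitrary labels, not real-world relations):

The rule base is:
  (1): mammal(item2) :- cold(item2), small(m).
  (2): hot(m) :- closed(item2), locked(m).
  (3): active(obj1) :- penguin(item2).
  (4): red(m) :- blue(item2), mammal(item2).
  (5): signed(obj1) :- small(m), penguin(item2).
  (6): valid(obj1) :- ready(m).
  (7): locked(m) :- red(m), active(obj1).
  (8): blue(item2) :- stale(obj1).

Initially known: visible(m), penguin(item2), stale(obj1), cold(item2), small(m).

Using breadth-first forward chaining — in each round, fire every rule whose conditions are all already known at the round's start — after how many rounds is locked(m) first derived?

3

Round 1: (1) [mammal(item2) :- cold(item2), small(m).]; (3) [active(obj1) :- penguin(item2).]; (5) [signed(obj1) :- small(m), penguin(item2).]; (8) [blue(item2) :- stale(obj1).]. New: mammal(item2), active(obj1), signed(obj1), blue(item2).
Round 2: (4) [red(m) :- blue(item2), mammal(item2).]. New: red(m).
Round 3: (7) [locked(m) :- red(m), active(obj1).]. New: locked(m).
locked(m) first appears in round 3.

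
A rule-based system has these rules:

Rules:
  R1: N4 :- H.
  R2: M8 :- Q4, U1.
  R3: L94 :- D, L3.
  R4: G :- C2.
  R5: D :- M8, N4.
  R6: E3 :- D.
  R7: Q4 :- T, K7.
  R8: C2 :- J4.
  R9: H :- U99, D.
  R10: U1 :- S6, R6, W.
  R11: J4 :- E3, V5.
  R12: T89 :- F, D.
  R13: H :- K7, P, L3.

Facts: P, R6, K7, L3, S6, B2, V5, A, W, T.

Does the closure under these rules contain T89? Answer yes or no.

no

Round 1: R7 [Q4 :- T, K7.]; R10 [U1 :- S6, R6, W.]; R13 [H :- K7, P, L3.]. New: Q4, U1, H.
Round 2: R1 [N4 :- H.]; R2 [M8 :- Q4, U1.]. New: N4, M8.
Round 3: R5 [D :- M8, N4.]. New: D.
Round 4: R3 [L94 :- D, L3.]; R6 [E3 :- D.]. New: L94, E3.
Round 5: R11 [J4 :- E3, V5.]. New: J4.
Round 6: R8 [C2 :- J4.]. New: C2.
Round 7: R4 [G :- C2.]. New: G.
Fixed point reached. T89 is concluded only by R12; R12 needs F (never derived).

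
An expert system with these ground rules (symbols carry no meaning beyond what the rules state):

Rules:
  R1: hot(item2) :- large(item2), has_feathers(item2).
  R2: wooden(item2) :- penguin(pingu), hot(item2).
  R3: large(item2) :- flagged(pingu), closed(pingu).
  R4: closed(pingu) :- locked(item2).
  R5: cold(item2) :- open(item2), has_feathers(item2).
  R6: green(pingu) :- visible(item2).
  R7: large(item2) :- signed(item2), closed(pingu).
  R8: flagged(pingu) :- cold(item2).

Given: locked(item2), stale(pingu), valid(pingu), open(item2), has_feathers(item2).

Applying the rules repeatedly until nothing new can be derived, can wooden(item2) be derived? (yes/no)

no

[1] R4 [closed(pingu) :- locked(item2).]; R5 [cold(item2) :- open(item2), has_feathers(item2).]. ⇒ new: closed(pingu), cold(item2).
[2] R8 [flagged(pingu) :- cold(item2).]. ⇒ new: flagged(pingu).
[3] R3 [large(item2) :- flagged(pingu), closed(pingu).]. ⇒ new: large(item2).
[4] R1 [hot(item2) :- large(item2), has_feathers(item2).]. ⇒ new: hot(item2).
Fixed point reached. wooden(item2) is concluded only by R2; R2 needs penguin(pingu) (never derived).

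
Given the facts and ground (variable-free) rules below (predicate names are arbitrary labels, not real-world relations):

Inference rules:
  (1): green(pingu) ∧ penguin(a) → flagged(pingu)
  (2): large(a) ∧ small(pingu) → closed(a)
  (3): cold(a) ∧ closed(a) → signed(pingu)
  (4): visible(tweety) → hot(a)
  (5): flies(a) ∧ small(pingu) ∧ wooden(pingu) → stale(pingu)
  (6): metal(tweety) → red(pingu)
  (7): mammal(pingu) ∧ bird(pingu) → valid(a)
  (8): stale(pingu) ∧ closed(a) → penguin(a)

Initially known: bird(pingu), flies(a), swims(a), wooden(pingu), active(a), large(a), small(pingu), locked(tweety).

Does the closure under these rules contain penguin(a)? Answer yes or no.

yes

Round 1 fires (2), (5), giving closed(a), stale(pingu).
Round 2 fires (8), giving penguin(a).
penguin(a) appears in round 2, so it is derivable.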